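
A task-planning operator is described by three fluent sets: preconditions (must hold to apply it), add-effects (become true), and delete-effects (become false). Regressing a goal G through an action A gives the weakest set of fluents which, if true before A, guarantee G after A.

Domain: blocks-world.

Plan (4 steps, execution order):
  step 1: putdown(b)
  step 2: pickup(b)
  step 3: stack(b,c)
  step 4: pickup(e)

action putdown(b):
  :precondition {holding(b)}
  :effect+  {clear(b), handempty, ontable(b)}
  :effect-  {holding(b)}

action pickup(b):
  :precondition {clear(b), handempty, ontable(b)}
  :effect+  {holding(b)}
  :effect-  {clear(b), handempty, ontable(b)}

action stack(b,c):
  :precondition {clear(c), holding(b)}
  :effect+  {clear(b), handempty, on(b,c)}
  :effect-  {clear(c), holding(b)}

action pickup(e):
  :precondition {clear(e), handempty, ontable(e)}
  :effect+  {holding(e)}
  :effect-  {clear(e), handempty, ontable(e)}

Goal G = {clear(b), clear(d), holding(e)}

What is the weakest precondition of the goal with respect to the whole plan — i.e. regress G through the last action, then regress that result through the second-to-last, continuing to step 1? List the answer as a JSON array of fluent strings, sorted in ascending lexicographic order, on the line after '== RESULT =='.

Work backward from the goal:
  through step 4 (pickup(e)): drop {holding(e)}, keep {clear(b), clear(d)}, require {clear(e), handempty, ontable(e)}
    → {clear(b), clear(d), clear(e), handempty, ontable(e)}
  through step 3 (stack(b,c)): drop {clear(b), handempty}, keep {clear(d), clear(e), ontable(e)}, require {clear(c), holding(b)}
    → {clear(c), clear(d), clear(e), holding(b), ontable(e)}
  through step 2 (pickup(b)): drop {holding(b)}, keep {clear(c), clear(d), clear(e), ontable(e)}, require {clear(b), handempty, ontable(b)}
    → {clear(b), clear(c), clear(d), clear(e), handempty, ontable(b), ontable(e)}
  through step 1 (putdown(b)): drop {clear(b), handempty, ontable(b)}, keep {clear(c), clear(d), clear(e), ontable(e)}, require {holding(b)}
    → {clear(c), clear(d), clear(e), holding(b), ontable(e)}

== RESULT ==
["clear(c)", "clear(d)", "clear(e)", "holding(b)", "ontable(e)"]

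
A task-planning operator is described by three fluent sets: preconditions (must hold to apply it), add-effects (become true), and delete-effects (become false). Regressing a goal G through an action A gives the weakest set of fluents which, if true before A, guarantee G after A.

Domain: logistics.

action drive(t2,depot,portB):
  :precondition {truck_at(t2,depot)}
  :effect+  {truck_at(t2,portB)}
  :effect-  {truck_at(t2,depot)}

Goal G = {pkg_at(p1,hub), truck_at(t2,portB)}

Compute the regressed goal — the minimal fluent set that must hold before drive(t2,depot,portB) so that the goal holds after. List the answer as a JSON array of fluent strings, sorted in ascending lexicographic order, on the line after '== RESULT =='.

Compute (G \ add) ∪ pre:
  G ∩ del = {}  (empty — regression defined)
  G \ add = {pkg_at(p1,hub), truck_at(t2,portB)} \ {truck_at(t2,portB)} = {pkg_at(p1,hub)}
  ∪ pre   = {pkg_at(p1,hub)} ∪ {truck_at(t2,depot)}
          = {pkg_at(p1,hub), truck_at(t2,depot)}

== RESULT ==
["pkg_at(p1,hub)", "truck_at(t2,depot)"]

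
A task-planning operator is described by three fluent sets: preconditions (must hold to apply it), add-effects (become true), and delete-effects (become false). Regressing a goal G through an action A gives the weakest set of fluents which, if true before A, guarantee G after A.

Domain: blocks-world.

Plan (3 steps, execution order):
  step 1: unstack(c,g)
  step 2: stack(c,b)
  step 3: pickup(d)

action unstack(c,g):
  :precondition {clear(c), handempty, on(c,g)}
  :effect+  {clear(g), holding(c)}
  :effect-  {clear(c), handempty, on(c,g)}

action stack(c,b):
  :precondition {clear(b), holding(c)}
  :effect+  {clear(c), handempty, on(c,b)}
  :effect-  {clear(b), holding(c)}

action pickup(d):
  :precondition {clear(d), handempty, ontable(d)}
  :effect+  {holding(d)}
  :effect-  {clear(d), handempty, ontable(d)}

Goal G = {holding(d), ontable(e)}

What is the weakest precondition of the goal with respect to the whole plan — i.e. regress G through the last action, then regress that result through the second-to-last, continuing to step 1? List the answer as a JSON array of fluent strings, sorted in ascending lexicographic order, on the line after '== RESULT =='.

Regress step by step:
  through step 3 (pickup(d)): drop {holding(d)}, keep {ontable(e)}, require {clear(d), handempty, ontable(d)}
    → {clear(d), handempty, ontable(d), ontable(e)}
  through step 2 (stack(c,b)): drop {handempty}, keep {clear(d), ontable(d), ontable(e)}, require {clear(b), holding(c)}
    → {clear(b), clear(d), holding(c), ontable(d), ontable(e)}
  through step 1 (unstack(c,g)): drop {holding(c)}, keep {clear(b), clear(d), ontable(d), ontable(e)}, require {clear(c), handempty, on(c,g)}
    → {clear(b), clear(c), clear(d), handempty, on(c,g), ontable(d), ontable(e)}

== RESULT ==
["clear(b)", "clear(c)", "clear(d)", "handempty", "on(c,g)", "ontable(d)", "ontable(e)"]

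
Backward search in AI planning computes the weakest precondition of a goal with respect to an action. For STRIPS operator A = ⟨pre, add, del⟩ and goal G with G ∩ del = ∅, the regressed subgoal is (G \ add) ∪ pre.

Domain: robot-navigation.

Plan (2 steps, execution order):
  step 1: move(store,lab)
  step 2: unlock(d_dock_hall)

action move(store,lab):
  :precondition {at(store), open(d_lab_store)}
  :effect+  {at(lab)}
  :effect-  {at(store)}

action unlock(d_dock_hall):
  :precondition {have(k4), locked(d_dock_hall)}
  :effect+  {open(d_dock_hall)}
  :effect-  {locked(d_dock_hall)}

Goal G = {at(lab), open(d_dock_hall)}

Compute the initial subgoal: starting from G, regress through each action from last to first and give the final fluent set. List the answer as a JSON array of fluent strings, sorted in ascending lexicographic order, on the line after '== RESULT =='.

Regress step by step:
  through step 2 (unlock(d_dock_hall)): drop {open(d_dock_hall)}, keep {at(lab)}, require {have(k4), locked(d_dock_hall)}
    → {at(lab), have(k4), locked(d_dock_hall)}
  through step 1 (move(store,lab)): drop {at(lab)}, keep {have(k4), locked(d_dock_hall)}, require {at(store), open(d_lab_store)}
    → {at(store), have(k4), locked(d_dock_hall), open(d_lab_store)}

== RESULT ==
["at(store)", "have(k4)", "locked(d_dock_hall)", "open(d_lab_store)"]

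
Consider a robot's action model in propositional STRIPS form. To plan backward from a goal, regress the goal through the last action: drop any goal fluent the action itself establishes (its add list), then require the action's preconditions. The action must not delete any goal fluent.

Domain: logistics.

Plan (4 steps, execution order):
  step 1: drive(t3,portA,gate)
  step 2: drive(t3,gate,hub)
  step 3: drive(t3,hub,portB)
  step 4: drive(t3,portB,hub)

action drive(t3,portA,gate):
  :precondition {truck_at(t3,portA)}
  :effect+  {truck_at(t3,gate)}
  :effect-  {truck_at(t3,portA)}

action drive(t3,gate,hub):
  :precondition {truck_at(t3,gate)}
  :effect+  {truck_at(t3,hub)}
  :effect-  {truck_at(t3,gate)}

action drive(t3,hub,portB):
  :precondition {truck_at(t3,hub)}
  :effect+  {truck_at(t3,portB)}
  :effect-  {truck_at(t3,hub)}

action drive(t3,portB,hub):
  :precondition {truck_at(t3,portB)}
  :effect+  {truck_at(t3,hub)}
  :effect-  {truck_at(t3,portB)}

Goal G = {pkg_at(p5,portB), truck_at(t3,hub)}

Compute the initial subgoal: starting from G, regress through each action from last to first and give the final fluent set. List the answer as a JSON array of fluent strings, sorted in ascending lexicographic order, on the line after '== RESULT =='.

Regress step by step:
  through step 4 (drive(t3,portB,hub)): drop {truck_at(t3,hub)}, keep {pkg_at(p5,portB)}, require {truck_at(t3,portB)}
    → {pkg_at(p5,portB), truck_at(t3,portB)}
  through step 3 (drive(t3,hub,portB)): drop {truck_at(t3,portB)}, keep {pkg_at(p5,portB)}, require {truck_at(t3,hub)}
    → {pkg_at(p5,portB), truck_at(t3,hub)}
  through step 2 (drive(t3,gate,hub)): drop {truck_at(t3,hub)}, keep {pkg_at(p5,portB)}, require {truck_at(t3,gate)}
    → {pkg_at(p5,portB), truck_at(t3,gate)}
  through step 1 (drive(t3,portA,gate)): drop {truck_at(t3,gate)}, keep {pkg_at(p5,portB)}, require {truck_at(t3,portA)}
    → {pkg_at(p5,portB), truck_at(t3,portA)}

== RESULT ==
["pkg_at(p5,portB)", "truck_at(t3,portA)"]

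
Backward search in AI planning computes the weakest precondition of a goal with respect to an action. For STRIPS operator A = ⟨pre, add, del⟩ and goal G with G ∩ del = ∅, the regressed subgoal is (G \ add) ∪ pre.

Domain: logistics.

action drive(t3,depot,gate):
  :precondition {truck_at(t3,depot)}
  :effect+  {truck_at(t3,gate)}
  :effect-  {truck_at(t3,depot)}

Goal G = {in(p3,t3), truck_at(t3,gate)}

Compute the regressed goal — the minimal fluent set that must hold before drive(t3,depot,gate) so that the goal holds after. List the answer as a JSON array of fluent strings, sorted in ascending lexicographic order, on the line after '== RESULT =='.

Regress:
  G ∩ del = {}  (empty — regression defined)
  G \ add = {in(p3,t3), truck_at(t3,gate)} \ {truck_at(t3,gate)} = {in(p3,t3)}
  ∪ pre   = {in(p3,t3)} ∪ {truck_at(t3,depot)}
          = {in(p3,t3), truck_at(t3,depot)}

== RESULT ==
["in(p3,t3)", "truck_at(t3,depot)"]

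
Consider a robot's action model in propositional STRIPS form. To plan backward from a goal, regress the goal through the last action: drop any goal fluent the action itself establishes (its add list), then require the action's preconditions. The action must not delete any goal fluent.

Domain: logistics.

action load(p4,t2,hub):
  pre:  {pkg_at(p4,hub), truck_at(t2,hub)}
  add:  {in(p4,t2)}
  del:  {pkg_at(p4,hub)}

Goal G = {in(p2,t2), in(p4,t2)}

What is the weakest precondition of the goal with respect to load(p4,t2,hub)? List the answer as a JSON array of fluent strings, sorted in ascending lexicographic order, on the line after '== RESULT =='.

Compute (G \ add) ∪ pre:
  G ∩ del = {}  (empty — regression defined)
  G \ add = {in(p2,t2), in(p4,t2)} \ {in(p4,t2)} = {in(p2,t2)}
  ∪ pre   = {in(p2,t2)} ∪ {pkg_at(p4,hub), truck_at(t2,hub)}
          = {in(p2,t2), pkg_at(p4,hub), truck_at(t2,hub)}

== RESULT ==
["in(p2,t2)", "pkg_at(p4,hub)", "truck_at(t2,hub)"]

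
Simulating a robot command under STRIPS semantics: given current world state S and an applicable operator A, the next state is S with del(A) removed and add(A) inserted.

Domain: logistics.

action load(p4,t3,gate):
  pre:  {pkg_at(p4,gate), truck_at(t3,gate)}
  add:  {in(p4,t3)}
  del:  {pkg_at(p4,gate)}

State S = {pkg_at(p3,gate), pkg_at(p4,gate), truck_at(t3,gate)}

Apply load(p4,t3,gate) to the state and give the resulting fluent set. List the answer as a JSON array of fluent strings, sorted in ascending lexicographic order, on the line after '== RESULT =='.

Compute (S \ del) ∪ add:
  pre ⊆ S: {pkg_at(p4,gate), truck_at(t3,gate)} ⊆ S  — applicable
  S \ del = {pkg_at(p3,gate), truck_at(t3,gate)}
  ∪ add   = {in(p4,t3), pkg_at(p3,gate), truck_at(t3,gate)}

== RESULT ==
["in(p4,t3)", "pkg_at(p3,gate)", "truck_at(t3,gate)"]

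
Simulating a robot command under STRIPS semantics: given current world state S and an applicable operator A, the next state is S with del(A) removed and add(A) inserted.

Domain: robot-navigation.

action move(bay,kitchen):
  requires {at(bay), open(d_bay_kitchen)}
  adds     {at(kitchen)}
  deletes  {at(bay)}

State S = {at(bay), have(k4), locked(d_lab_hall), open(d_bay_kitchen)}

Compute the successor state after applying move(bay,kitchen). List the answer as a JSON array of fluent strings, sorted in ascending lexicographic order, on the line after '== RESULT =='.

Progress:
  pre ⊆ S: {at(bay), open(d_bay_kitchen)} ⊆ S  — applicable
  S \ del = {have(k4), locked(d_lab_hall), open(d_bay_kitchen)}
  ∪ add   = {at(kitchen), have(k4), locked(d_lab_hall), open(d_bay_kitchen)}

== RESULT ==
["at(kitchen)", "have(k4)", "locked(d_lab_hall)", "open(d_bay_kitchen)"]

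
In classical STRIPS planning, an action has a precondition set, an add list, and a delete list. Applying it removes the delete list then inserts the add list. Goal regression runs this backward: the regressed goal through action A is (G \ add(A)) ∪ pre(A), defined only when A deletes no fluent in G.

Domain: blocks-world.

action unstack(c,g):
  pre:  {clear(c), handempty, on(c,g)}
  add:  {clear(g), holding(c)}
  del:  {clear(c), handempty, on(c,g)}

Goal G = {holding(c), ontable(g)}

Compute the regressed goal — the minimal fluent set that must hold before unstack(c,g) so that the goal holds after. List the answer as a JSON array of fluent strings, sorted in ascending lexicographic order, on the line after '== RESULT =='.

Regress:
  G ∩ del = {}  (empty — regression defined)
  G \ add = {holding(c), ontable(g)} \ {clear(g), holding(c)} = {ontable(g)}
  ∪ pre   = {ontable(g)} ∪ {clear(c), handempty, on(c,g)}
          = {clear(c), handempty, on(c,g), ontable(g)}

== RESULT ==
["clear(c)", "handempty", "on(c,g)", "ontable(g)"]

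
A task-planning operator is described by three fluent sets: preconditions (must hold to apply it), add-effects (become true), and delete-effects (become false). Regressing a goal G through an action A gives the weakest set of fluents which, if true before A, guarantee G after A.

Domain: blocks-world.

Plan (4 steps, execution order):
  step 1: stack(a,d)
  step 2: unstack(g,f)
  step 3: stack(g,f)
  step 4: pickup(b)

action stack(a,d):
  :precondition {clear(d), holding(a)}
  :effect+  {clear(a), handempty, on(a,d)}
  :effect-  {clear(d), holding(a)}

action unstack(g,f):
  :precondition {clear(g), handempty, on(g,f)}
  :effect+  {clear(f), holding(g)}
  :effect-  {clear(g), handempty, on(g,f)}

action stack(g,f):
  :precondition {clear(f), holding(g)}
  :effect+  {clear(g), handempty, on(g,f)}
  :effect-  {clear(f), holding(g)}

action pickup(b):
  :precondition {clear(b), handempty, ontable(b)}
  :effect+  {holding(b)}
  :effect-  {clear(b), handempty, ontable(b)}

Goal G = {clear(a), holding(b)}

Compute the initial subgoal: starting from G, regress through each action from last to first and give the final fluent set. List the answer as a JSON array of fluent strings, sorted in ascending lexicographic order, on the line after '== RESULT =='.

Regress step by step:
  through step 4 (pickup(b)): drop {holding(b)}, keep {clear(a)}, require {clear(b), handempty, ontable(b)}
    → {clear(a), clear(b), handempty, ontable(b)}
  through step 3 (stack(g,f)): drop {handempty}, keep {clear(a), clear(b), ontable(b)}, require {clear(f), holding(g)}
    → {clear(a), clear(b), clear(f), holding(g), ontable(b)}
  through step 2 (unstack(g,f)): drop {clear(f), holding(g)}, keep {clear(a), clear(b), ontable(b)}, require {clear(g), handempty, on(g,f)}
    → {clear(a), clear(b), clear(g), handempty, on(g,f), ontable(b)}
  through step 1 (stack(a,d)): drop {clear(a), handempty}, keep {clear(b), clear(g), on(g,f), ontable(b)}, require {clear(d), holding(a)}
    → {clear(b), clear(d), clear(g), holding(a), on(g,f), ontable(b)}

== RESULT ==
["clear(b)", "clear(d)", "clear(g)", "holding(a)", "on(g,f)", "ontable(b)"]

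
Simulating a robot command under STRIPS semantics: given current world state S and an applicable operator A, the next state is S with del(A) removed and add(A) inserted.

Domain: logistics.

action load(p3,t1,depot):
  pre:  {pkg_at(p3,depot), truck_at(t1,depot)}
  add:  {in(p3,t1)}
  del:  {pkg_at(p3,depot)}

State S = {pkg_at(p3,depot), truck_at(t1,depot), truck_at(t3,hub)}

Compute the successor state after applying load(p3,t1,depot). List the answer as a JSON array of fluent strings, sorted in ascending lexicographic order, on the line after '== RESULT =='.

Compute (S \ del) ∪ add:
  pre ⊆ S: {pkg_at(p3,depot), truck_at(t1,depot)} ⊆ S  — applicable
  S \ del = {truck_at(t1,depot), truck_at(t3,hub)}
  ∪ add   = {in(p3,t1), truck_at(t1,depot), truck_at(t3,hub)}

== RESULT ==
["in(p3,t1)", "truck_at(t1,depot)", "truck_at(t3,hub)"]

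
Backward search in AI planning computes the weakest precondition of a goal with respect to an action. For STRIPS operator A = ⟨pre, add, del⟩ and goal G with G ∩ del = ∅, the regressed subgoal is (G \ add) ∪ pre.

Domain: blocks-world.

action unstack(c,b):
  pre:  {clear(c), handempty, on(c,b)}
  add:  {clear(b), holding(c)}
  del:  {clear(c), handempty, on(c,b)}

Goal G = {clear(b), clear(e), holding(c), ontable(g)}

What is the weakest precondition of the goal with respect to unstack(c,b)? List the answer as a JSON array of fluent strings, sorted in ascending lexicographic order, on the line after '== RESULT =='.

Regress:
  G ∩ del = {}  (empty — regression defined)
  G \ add = {clear(b), clear(e), holding(c), ontable(g)} \ {clear(b), holding(c)} = {clear(e), ontable(g)}
  ∪ pre   = {clear(e), ontable(g)} ∪ {clear(c), handempty, on(c,b)}
          = {clear(c), clear(e), handempty, on(c,b), ontable(g)}

== RESULT ==
["clear(c)", "clear(e)", "handempty", "on(c,b)", "ontable(g)"]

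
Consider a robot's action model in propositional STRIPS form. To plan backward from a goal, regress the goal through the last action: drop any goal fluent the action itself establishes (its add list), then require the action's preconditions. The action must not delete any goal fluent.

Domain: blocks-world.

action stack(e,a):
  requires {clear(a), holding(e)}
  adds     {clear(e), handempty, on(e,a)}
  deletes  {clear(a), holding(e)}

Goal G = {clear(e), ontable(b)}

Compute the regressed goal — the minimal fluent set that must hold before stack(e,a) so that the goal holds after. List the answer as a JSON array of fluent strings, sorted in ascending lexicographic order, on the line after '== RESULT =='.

Regress:
  G ∩ del = {}  (empty — regression defined)
  G \ add = {clear(e), ontable(b)} \ {clear(e), handempty, on(e,a)} = {ontable(b)}
  ∪ pre   = {ontable(b)} ∪ {clear(a), holding(e)}
          = {clear(a), holding(e), ontable(b)}

== RESULT ==
["clear(a)", "holding(e)", "ontable(b)"]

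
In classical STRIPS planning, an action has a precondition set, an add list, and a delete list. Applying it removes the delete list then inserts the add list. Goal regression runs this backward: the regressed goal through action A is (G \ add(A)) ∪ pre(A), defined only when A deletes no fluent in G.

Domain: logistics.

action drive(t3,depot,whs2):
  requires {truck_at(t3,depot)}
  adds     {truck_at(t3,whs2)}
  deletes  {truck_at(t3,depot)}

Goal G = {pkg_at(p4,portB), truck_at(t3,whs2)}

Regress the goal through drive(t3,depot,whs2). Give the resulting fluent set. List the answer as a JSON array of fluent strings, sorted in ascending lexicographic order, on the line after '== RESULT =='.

Compute (G \ add) ∪ pre:
  G ∩ del = {}  (empty — regression defined)
  G \ add = {pkg_at(p4,portB), truck_at(t3,whs2)} \ {truck_at(t3,whs2)} = {pkg_at(p4,portB)}
  ∪ pre   = {pkg_at(p4,portB)} ∪ {truck_at(t3,depot)}
          = {pkg_at(p4,portB), truck_at(t3,depot)}

== RESULT ==
["pkg_at(p4,portB)", "truck_at(t3,depot)"]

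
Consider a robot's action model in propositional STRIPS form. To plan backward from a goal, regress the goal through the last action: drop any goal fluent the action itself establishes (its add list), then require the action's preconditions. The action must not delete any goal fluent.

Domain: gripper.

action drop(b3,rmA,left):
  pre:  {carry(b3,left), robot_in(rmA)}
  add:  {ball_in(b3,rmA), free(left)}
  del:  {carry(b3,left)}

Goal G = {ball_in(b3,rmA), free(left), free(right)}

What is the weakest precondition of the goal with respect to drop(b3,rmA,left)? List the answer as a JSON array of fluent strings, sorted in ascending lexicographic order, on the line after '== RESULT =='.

Regress:
  G ∩ del = {}  (empty — regression defined)
  G \ add = {ball_in(b3,rmA), free(left), free(right)} \ {ball_in(b3,rmA), free(left)} = {free(right)}
  ∪ pre   = {free(right)} ∪ {carry(b3,left), robot_in(rmA)}
          = {carry(b3,left), free(right), robot_in(rmA)}

== RESULT ==
["carry(b3,left)", "free(right)", "robot_in(rmA)"]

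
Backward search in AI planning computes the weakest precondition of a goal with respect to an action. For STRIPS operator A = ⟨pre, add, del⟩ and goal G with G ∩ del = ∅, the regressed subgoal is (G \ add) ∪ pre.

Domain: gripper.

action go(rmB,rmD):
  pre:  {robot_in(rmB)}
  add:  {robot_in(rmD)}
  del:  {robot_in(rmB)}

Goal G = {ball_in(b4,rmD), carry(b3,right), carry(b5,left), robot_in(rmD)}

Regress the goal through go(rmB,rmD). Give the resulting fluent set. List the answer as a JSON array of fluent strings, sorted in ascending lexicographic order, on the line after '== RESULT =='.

Regress:
  G ∩ del = {}  (empty — regression defined)
  G \ add = {ball_in(b4,rmD), carry(b3,right), carry(b5,left), robot_in(rmD)} \ {robot_in(rmD)} = {ball_in(b4,rmD), carry(b3,right), carry(b5,left)}
  ∪ pre   = {ball_in(b4,rmD), carry(b3,right), carry(b5,left)} ∪ {robot_in(rmB)}
          = {ball_in(b4,rmD), carry(b3,right), carry(b5,left), robot_in(rmB)}

== RESULT ==
["ball_in(b4,rmD)", "carry(b3,right)", "carry(b5,left)", "robot_in(rmB)"]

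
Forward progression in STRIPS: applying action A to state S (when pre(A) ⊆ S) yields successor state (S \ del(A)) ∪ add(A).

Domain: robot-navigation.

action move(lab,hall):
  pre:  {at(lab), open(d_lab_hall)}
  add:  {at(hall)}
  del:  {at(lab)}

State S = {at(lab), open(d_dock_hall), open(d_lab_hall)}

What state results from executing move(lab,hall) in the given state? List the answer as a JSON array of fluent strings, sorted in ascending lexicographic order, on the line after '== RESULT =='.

Progress:
  pre ⊆ S: {at(lab), open(d_lab_hall)} ⊆ S  — applicable
  S \ del = {open(d_dock_hall), open(d_lab_hall)}
  ∪ add   = {at(hall), open(d_dock_hall), open(d_lab_hall)}

== RESULT ==
["at(hall)", "open(d_dock_hall)", "open(d_lab_hall)"]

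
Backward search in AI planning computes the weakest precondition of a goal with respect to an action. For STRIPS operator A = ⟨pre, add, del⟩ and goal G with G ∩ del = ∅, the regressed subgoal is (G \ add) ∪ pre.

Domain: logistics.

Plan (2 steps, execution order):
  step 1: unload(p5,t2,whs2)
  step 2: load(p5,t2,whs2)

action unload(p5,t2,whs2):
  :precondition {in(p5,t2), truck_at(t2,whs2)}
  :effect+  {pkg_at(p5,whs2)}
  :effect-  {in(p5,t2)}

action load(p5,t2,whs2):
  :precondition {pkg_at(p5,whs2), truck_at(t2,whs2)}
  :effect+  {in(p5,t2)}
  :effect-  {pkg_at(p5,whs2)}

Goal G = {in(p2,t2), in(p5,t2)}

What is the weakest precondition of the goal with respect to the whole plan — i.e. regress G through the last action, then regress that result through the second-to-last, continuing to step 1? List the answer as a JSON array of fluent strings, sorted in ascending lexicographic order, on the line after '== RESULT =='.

Regress step by step:
  through step 2 (load(p5,t2,whs2)): drop {in(p5,t2)}, keep {in(p2,t2)}, require {pkg_at(p5,whs2), truck_at(t2,whs2)}
    → {in(p2,t2), pkg_at(p5,whs2), truck_at(t2,whs2)}
  through step 1 (unload(p5,t2,whs2)): drop {pkg_at(p5,whs2)}, keep {in(p2,t2), truck_at(t2,whs2)}, require {in(p5,t2), truck_at(t2,whs2)}
    → {in(p2,t2), in(p5,t2), truck_at(t2,whs2)}

== RESULT ==
["in(p2,t2)", "in(p5,t2)", "truck_at(t2,whs2)"]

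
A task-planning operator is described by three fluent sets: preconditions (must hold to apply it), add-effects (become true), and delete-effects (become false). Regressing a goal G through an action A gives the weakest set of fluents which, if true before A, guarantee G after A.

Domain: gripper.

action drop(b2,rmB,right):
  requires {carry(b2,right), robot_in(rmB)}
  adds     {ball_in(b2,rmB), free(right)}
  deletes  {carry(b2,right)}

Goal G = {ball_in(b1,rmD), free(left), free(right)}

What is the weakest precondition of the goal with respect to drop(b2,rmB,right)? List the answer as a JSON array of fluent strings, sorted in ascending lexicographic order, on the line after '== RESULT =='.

Regress:
  G ∩ del = {}  (empty — regression defined)
  G \ add = {ball_in(b1,rmD), free(left), free(right)} \ {ball_in(b2,rmB), free(right)} = {ball_in(b1,rmD), free(left)}
  ∪ pre   = {ball_in(b1,rmD), free(left)} ∪ {carry(b2,right), robot_in(rmB)}
          = {ball_in(b1,rmD), carry(b2,right), free(left), robot_in(rmB)}

== RESULT ==
["ball_in(b1,rmD)", "carry(b2,right)", "free(left)", "robot_in(rmB)"]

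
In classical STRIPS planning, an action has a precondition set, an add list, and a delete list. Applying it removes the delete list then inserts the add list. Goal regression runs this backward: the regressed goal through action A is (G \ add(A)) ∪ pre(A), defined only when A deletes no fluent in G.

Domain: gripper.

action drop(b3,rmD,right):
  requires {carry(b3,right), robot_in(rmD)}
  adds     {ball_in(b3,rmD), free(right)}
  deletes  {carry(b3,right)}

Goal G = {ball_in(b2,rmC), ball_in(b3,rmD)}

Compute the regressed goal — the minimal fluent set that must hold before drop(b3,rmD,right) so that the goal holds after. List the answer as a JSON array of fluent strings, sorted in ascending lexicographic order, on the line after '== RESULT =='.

Compute (G \ add) ∪ pre:
  G ∩ del = {}  (empty — regression defined)
  G \ add = {ball_in(b2,rmC), ball_in(b3,rmD)} \ {ball_in(b3,rmD), free(right)} = {ball_in(b2,rmC)}
  ∪ pre   = {ball_in(b2,rmC)} ∪ {carry(b3,right), robot_in(rmD)}
          = {ball_in(b2,rmC), carry(b3,right), robot_in(rmD)}

== RESULT ==
["ball_in(b2,rmC)", "carry(b3,right)", "robot_in(rmD)"]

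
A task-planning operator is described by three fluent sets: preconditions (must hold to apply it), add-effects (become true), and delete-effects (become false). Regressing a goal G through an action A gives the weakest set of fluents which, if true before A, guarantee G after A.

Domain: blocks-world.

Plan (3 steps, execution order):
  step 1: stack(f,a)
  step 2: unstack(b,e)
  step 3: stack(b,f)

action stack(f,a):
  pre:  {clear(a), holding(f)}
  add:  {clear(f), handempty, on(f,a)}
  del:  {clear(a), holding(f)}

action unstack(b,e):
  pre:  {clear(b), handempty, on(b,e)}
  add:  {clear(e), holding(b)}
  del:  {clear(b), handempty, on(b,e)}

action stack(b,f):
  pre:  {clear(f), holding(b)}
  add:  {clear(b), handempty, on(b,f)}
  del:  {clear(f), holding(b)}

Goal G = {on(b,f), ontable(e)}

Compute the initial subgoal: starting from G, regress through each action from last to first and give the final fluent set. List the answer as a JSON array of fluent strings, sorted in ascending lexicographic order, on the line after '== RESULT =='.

Work backward from the goal:
  through step 3 (stack(b,f)): drop {on(b,f)}, keep {ontable(e)}, require {clear(f), holding(b)}
    → {clear(f), holding(b), ontable(e)}
  through step 2 (unstack(b,e)): drop {holding(b)}, keep {clear(f), ontable(e)}, require {clear(b), handempty, on(b,e)}
    → {clear(b), clear(f), handempty, on(b,e), ontable(e)}
  through step 1 (stack(f,a)): drop {clear(f), handempty}, keep {clear(b), on(b,e), ontable(e)}, require {clear(a), holding(f)}
    → {clear(a), clear(b), holding(f), on(b,e), ontable(e)}

== RESULT ==
["clear(a)", "clear(b)", "holding(f)", "on(b,e)", "ontable(e)"]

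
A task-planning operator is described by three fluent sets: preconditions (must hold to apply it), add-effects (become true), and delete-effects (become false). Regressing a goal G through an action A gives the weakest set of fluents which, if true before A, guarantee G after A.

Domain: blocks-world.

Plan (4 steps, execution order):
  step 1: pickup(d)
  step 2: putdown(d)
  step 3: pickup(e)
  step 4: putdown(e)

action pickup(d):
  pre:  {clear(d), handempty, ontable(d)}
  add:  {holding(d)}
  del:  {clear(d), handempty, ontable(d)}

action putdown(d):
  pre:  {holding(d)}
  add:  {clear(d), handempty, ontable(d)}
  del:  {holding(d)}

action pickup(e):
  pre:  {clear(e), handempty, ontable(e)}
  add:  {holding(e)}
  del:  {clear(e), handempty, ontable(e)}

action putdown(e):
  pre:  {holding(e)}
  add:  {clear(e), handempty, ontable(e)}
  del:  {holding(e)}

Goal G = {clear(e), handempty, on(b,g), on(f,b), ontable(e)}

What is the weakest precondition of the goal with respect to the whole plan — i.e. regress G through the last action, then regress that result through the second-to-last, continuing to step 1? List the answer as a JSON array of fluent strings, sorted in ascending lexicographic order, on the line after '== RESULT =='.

Work backward from the goal:
  through step 4 (putdown(e)): drop {clear(e), handempty, ontable(e)}, keep {on(b,g), on(f,b)}, require {holding(e)}
    → {holding(e), on(b,g), on(f,b)}
  through step 3 (pickup(e)): drop {holding(e)}, keep {on(b,g), on(f,b)}, require {clear(e), handempty, ontable(e)}
    → {clear(e), handempty, on(b,g), on(f,b), ontable(e)}
  through step 2 (putdown(d)): drop {handempty}, keep {clear(e), on(b,g), on(f,b), ontable(e)}, require {holding(d)}
    → {clear(e), holding(d), on(b,g), on(f,b), ontable(e)}
  through step 1 (pickup(d)): drop {holding(d)}, keep {clear(e), on(b,g), on(f,b), ontable(e)}, require {clear(d), handempty, ontable(d)}
    → {clear(d), clear(e), handempty, on(b,g), on(f,b), ontable(d), ontable(e)}

== RESULT ==
["clear(d)", "clear(e)", "handempty", "on(b,g)", "on(f,b)", "ontable(d)", "ontable(e)"]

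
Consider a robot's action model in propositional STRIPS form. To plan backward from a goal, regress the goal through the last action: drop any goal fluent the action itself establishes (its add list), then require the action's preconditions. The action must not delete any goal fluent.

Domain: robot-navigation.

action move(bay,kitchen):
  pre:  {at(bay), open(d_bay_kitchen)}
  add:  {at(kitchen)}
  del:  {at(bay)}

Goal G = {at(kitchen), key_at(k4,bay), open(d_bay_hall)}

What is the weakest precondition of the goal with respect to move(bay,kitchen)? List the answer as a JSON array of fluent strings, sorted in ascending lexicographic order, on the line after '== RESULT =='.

Compute (G \ add) ∪ pre:
  G ∩ del = {}  (empty — regression defined)
  G \ add = {at(kitchen), key_at(k4,bay), open(d_bay_hall)} \ {at(kitchen)} = {key_at(k4,bay), open(d_bay_hall)}
  ∪ pre   = {key_at(k4,bay), open(d_bay_hall)} ∪ {at(bay), open(d_bay_kitchen)}
          = {at(bay), key_at(k4,bay), open(d_bay_hall), open(d_bay_kitchen)}

== RESULT ==
["at(bay)", "key_at(k4,bay)", "open(d_bay_hall)", "open(d_bay_kitchen)"]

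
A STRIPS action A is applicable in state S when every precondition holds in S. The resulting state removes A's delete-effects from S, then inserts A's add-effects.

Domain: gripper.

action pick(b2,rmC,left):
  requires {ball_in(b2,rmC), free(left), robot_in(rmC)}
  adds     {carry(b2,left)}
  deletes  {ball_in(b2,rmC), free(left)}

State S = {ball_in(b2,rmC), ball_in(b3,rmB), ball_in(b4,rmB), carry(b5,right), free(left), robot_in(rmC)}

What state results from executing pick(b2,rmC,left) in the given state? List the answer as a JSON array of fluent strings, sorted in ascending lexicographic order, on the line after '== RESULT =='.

Progress:
  pre ⊆ S: {ball_in(b2,rmC), free(left), robot_in(rmC)} ⊆ S  — applicable
  S \ del = {ball_in(b3,rmB), ball_in(b4,rmB), carry(b5,right), robot_in(rmC)}
  ∪ add   = {ball_in(b3,rmB), ball_in(b4,rmB), carry(b2,left), carry(b5,right), robot_in(rmC)}

== RESULT ==
["ball_in(b3,rmB)", "ball_in(b4,rmB)", "carry(b2,left)", "carry(b5,right)", "robot_in(rmC)"]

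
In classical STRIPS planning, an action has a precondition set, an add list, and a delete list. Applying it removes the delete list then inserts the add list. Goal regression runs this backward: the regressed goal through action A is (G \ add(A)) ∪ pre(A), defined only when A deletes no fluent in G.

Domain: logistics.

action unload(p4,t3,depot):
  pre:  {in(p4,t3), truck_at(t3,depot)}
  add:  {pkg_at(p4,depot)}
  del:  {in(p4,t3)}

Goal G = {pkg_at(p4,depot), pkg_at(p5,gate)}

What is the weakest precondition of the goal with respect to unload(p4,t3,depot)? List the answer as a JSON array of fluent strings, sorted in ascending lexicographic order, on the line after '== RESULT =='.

Regress:
  G ∩ del = {}  (empty — regression defined)
  G \ add = {pkg_at(p4,depot), pkg_at(p5,gate)} \ {pkg_at(p4,depot)} = {pkg_at(p5,gate)}
  ∪ pre   = {pkg_at(p5,gate)} ∪ {in(p4,t3), truck_at(t3,depot)}
          = {in(p4,t3), pkg_at(p5,gate), truck_at(t3,depot)}

== RESULT ==
["in(p4,t3)", "pkg_at(p5,gate)", "truck_at(t3,depot)"]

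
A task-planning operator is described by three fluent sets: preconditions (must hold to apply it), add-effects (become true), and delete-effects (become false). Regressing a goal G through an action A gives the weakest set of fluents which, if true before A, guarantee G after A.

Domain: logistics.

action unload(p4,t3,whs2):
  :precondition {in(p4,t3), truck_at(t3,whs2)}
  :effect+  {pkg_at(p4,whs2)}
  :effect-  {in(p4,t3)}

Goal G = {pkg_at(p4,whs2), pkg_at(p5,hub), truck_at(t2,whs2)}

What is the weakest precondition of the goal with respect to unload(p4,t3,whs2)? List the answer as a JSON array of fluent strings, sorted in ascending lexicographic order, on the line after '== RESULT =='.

Regress:
  G ∩ del = {}  (empty — regression defined)
  G \ add = {pkg_at(p4,whs2), pkg_at(p5,hub), truck_at(t2,whs2)} \ {pkg_at(p4,whs2)} = {pkg_at(p5,hub), truck_at(t2,whs2)}
  ∪ pre   = {pkg_at(p5,hub), truck_at(t2,whs2)} ∪ {in(p4,t3), truck_at(t3,whs2)}
          = {in(p4,t3), pkg_at(p5,hub), truck_at(t2,whs2), truck_at(t3,whs2)}

== RESULT ==
["in(p4,t3)", "pkg_at(p5,hub)", "truck_at(t2,whs2)", "truck_at(t3,whs2)"]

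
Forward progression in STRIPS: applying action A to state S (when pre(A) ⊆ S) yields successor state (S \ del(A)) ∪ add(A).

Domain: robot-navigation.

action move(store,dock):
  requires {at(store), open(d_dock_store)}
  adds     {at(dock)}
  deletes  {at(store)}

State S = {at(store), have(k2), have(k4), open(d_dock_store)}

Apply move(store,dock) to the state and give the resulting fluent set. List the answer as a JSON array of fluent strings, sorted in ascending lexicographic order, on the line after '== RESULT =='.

Progress:
  pre ⊆ S: {at(store), open(d_dock_store)} ⊆ S  — applicable
  S \ del = {have(k2), have(k4), open(d_dock_store)}
  ∪ add   = {at(dock), have(k2), have(k4), open(d_dock_store)}

== RESULT ==
["at(dock)", "have(k2)", "have(k4)", "open(d_dock_store)"]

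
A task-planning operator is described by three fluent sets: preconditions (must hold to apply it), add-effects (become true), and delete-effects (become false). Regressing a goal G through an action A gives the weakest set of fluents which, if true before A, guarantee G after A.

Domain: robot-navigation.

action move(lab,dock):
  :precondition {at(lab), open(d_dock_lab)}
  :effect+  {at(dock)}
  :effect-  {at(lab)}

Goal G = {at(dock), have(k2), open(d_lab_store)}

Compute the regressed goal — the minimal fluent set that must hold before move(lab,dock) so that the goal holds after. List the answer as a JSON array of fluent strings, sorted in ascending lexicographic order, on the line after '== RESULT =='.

Compute (G \ add) ∪ pre:
  G ∩ del = {}  (empty — regression defined)
  G \ add = {at(dock), have(k2), open(d_lab_store)} \ {at(dock)} = {have(k2), open(d_lab_store)}
  ∪ pre   = {have(k2), open(d_lab_store)} ∪ {at(lab), open(d_dock_lab)}
          = {at(lab), have(k2), open(d_dock_lab), open(d_lab_store)}

== RESULT ==
["at(lab)", "have(k2)", "open(d_dock_lab)", "open(d_lab_store)"]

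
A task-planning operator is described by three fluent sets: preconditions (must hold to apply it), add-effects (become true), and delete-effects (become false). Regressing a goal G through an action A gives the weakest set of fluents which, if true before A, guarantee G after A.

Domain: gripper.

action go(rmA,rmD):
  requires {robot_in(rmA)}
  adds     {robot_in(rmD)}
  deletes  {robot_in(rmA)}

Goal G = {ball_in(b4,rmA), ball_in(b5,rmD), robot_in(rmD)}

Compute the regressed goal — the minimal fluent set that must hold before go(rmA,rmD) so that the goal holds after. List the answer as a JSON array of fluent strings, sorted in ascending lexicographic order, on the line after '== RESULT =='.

Compute (G \ add) ∪ pre:
  G ∩ del = {}  (empty — regression defined)
  G \ add = {ball_in(b4,rmA), ball_in(b5,rmD), robot_in(rmD)} \ {robot_in(rmD)} = {ball_in(b4,rmA), ball_in(b5,rmD)}
  ∪ pre   = {ball_in(b4,rmA), ball_in(b5,rmD)} ∪ {robot_in(rmA)}
          = {ball_in(b4,rmA), ball_in(b5,rmD), robot_in(rmA)}

== RESULT ==
["ball_in(b4,rmA)", "ball_in(b5,rmD)", "robot_in(rmA)"]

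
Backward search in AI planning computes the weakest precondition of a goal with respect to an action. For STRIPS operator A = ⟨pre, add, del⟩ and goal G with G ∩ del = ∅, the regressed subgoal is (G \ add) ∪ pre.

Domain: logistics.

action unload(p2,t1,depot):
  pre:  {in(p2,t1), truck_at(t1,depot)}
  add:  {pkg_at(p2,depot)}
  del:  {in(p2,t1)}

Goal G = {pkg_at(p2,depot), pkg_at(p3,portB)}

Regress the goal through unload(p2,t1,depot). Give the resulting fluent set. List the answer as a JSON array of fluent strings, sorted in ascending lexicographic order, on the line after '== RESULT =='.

Regress:
  G ∩ del = {}  (empty — regression defined)
  G \ add = {pkg_at(p2,depot), pkg_at(p3,portB)} \ {pkg_at(p2,depot)} = {pkg_at(p3,portB)}
  ∪ pre   = {pkg_at(p3,portB)} ∪ {in(p2,t1), truck_at(t1,depot)}
          = {in(p2,t1), pkg_at(p3,portB), truck_at(t1,depot)}

== RESULT ==
["in(p2,t1)", "pkg_at(p3,portB)", "truck_at(t1,depot)"]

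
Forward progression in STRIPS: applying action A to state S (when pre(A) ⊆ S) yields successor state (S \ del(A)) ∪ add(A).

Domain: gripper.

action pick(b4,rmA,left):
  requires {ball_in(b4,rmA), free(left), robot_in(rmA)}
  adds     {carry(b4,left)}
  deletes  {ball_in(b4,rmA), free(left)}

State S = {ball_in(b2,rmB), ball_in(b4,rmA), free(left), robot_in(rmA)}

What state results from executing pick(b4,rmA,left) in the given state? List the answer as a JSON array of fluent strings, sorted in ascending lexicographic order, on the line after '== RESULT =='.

Progress:
  pre ⊆ S: {ball_in(b4,rmA), free(left), robot_in(rmA)} ⊆ S  — applicable
  S \ del = {ball_in(b2,rmB), robot_in(rmA)}
  ∪ add   = {ball_in(b2,rmB), carry(b4,left), robot_in(rmA)}

== RESULT ==
["ball_in(b2,rmB)", "carry(b4,left)", "robot_in(rmA)"]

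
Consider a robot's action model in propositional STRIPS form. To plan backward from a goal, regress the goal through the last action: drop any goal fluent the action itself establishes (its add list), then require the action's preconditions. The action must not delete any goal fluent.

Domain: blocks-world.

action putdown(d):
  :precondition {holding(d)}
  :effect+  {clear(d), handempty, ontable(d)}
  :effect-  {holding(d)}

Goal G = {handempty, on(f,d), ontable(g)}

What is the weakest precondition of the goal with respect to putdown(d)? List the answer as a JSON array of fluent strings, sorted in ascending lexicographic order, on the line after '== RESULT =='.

Compute (G \ add) ∪ pre:
  G ∩ del = {}  (empty — regression defined)
  G \ add = {handempty, on(f,d), ontable(g)} \ {clear(d), handempty, ontable(d)} = {on(f,d), ontable(g)}
  ∪ pre   = {on(f,d), ontable(g)} ∪ {holding(d)}
          = {holding(d), on(f,d), ontable(g)}

== RESULT ==
["holding(d)", "on(f,d)", "ontable(g)"]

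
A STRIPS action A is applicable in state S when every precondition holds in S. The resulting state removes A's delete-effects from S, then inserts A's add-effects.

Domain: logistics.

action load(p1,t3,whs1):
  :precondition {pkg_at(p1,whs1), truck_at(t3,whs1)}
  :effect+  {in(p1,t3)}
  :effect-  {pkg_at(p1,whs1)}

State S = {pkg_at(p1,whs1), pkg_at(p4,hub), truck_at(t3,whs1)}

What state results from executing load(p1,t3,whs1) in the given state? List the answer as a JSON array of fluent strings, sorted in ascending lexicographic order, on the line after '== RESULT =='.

Progress:
  pre ⊆ S: {pkg_at(p1,whs1), truck_at(t3,whs1)} ⊆ S  — applicable
  S \ del = {pkg_at(p4,hub), truck_at(t3,whs1)}
  ∪ add   = {in(p1,t3), pkg_at(p4,hub), truck_at(t3,whs1)}

== RESULT ==
["in(p1,t3)", "pkg_at(p4,hub)", "truck_at(t3,whs1)"]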